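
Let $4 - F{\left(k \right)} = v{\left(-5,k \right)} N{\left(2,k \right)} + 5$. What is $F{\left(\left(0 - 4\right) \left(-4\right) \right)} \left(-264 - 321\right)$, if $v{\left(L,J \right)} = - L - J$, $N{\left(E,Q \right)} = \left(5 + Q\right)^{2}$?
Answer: $-2837250$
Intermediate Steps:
$v{\left(L,J \right)} = - J - L$
$F{\left(k \right)} = -1 - \left(5 + k\right)^{2} \left(5 - k\right)$ ($F{\left(k \right)} = 4 - \left(\left(- k - -5\right) \left(5 + k\right)^{2} + 5\right) = 4 - \left(\left(- k + 5\right) \left(5 + k\right)^{2} + 5\right) = 4 - \left(\left(5 - k\right) \left(5 + k\right)^{2} + 5\right) = 4 - \left(\left(5 + k\right)^{2} \left(5 - k\right) + 5\right) = 4 - \left(5 + \left(5 + k\right)^{2} \left(5 - k\right)\right) = -1 - \left(5 + k\right)^{2} \left(5 - k\right)$)
$F{\left(\left(0 - 4\right) \left(-4\right) \right)} \left(-264 - 321\right) = \left(-1 + \left(5 + \left(0 - 4\right) \left(-4\right)\right)^{2} \left(-5 + \left(0 - 4\right) \left(-4\right)\right)\right) \left(-264 - 321\right) = \left(-1 + \left(5 - -16\right)^{2} \left(-5 - -16\right)\right) \left(-585\right) = \left(-1 + \left(5 + 16\right)^{2} \left(-5 + 16\right)\right) \left(-585\right) = \left(-1 + 21^{2} \cdot 11\right) \left(-585\right) = \left(-1 + 441 \cdot 11\right) \left(-585\right) = \left(-1 + 4851\right) \left(-585\right) = 4850 \left(-585\right) = -2837250$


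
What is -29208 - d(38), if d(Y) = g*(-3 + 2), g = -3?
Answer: -29211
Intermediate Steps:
d(Y) = 3 (d(Y) = -3*(-3 + 2) = -3*(-1) = 3)
-29208 - d(38) = -29208 - 1*3 = -29208 - 3 = -29211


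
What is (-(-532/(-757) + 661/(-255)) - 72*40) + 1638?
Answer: -239384753/193035 ≈ -1240.1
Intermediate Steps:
(-(-532/(-757) + 661/(-255)) - 72*40) + 1638 = (-(-532*(-1/757) + 661*(-1/255)) - 2880) + 1638 = (-(532/757 - 661/255) - 2880) + 1638 = (-1*(-364717/193035) - 2880) + 1638 = (364717/193035 - 2880) + 1638 = -555576083/193035 + 1638 = -239384753/193035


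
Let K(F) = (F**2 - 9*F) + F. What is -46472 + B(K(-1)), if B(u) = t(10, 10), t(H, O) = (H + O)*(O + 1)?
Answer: -46252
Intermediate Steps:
K(F) = F**2 - 8*F
t(H, O) = (1 + O)*(H + O) (t(H, O) = (H + O)*(1 + O) = (1 + O)*(H + O))
B(u) = 220 (B(u) = 10 + 10 + 10**2 + 10*10 = 10 + 10 + 100 + 100 = 220)
-46472 + B(K(-1)) = -46472 + 220 = -46252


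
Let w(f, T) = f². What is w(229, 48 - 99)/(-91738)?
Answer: -52441/91738 ≈ -0.57164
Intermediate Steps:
w(229, 48 - 99)/(-91738) = 229²/(-91738) = 52441*(-1/91738) = -52441/91738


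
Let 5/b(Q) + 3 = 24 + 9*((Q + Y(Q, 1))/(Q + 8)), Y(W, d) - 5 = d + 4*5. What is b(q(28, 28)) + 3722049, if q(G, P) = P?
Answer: 256821391/69 ≈ 3.7220e+6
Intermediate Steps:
Y(W, d) = 25 + d (Y(W, d) = 5 + (d + 4*5) = 5 + (d + 20) = 5 + (20 + d) = 25 + d)
b(Q) = 5/(21 + 9*(26 + Q)/(8 + Q)) (b(Q) = 5/(-3 + (24 + 9*((Q + (25 + 1))/(Q + 8)))) = 5/(-3 + (24 + 9*((Q + 26)/(8 + Q)))) = 5/(-3 + (24 + 9*((26 + Q)/(8 + Q)))) = 5/(-3 + (24 + 9*(26 + Q)/(8 + Q))) = 5/(21 + 9*(26 + Q)/(8 + Q)))
b(q(28, 28)) + 3722049 = 5*(8 + 28)/(6*(67 + 5*28)) + 3722049 = (5/6)*36/(67 + 140) + 3722049 = (5/6)*36/207 + 3722049 = (5/6)*(1/207)*36 + 3722049 = 10/69 + 3722049 = 256821391/69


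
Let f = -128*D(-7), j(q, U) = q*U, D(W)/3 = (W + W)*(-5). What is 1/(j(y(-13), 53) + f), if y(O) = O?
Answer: -1/27569 ≈ -3.6273e-5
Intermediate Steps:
D(W) = -30*W (D(W) = 3*((W + W)*(-5)) = 3*((2*W)*(-5)) = 3*(-10*W) = -30*W)
j(q, U) = U*q
f = -26880 (f = -(-3840)*(-7) = -128*210 = -26880)
1/(j(y(-13), 53) + f) = 1/(53*(-13) - 26880) = 1/(-689 - 26880) = 1/(-27569) = -1/27569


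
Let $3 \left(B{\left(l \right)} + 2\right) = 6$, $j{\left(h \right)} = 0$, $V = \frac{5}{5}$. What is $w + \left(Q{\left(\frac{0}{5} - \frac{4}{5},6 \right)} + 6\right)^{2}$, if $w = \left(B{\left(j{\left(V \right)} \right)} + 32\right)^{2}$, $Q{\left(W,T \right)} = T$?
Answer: $1168$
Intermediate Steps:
$V = 1$ ($V = 5 \cdot \frac{1}{5} = 1$)
$B{\left(l \right)} = 0$ ($B{\left(l \right)} = -2 + \frac{1}{3} \cdot 6 = -2 + 2 = 0$)
$w = 1024$ ($w = \left(0 + 32\right)^{2} = 32^{2} = 1024$)
$w + \left(Q{\left(\frac{0}{5} - \frac{4}{5},6 \right)} + 6\right)^{2} = 1024 + \left(6 + 6\right)^{2} = 1024 + 12^{2} = 1024 + 144 = 1168$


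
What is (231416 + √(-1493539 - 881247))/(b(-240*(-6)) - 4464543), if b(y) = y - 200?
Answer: -231416/4463303 - I*√2374786/4463303 ≈ -0.051849 - 0.00034527*I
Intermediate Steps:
b(y) = -200 + y
(231416 + √(-1493539 - 881247))/(b(-240*(-6)) - 4464543) = (231416 + √(-1493539 - 881247))/((-200 - 240*(-6)) - 4464543) = (231416 + √(-2374786))/((-200 + 1440) - 4464543) = (231416 + I*√2374786)/(1240 - 4464543) = (231416 + I*√2374786)/(-4463303) = (231416 + I*√2374786)*(-1/4463303) = -231416/4463303 - I*√2374786/4463303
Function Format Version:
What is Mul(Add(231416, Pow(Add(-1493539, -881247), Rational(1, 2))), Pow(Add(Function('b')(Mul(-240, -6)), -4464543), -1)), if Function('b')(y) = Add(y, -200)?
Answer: Add(Rational(-231416, 4463303), Mul(Rational(-1, 4463303), I, Pow(2374786, Rational(1, 2)))) ≈ Add(-0.051849, Mul(-0.00034527, I))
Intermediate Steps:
Function('b')(y) = Add(-200, y)
Mul(Add(231416, Pow(Add(-1493539, -881247), Rational(1, 2))), Pow(Add(Function('b')(Mul(-240, -6)), -4464543), -1)) = Mul(Add(231416, Pow(Add(-1493539, -881247), Rational(1, 2))), Pow(Add(Add(-200, Mul(-240, -6)), -4464543), -1)) = Mul(Add(231416, Pow(-2374786, Rational(1, 2))), Pow(Add(Add(-200, 1440), -4464543), -1)) = Mul(Add(231416, Mul(I, Pow(2374786, Rational(1, 2)))), Pow(Add(1240, -4464543), -1)) = Mul(Add(231416, Mul(I, Pow(2374786, Rational(1, 2)))), Pow(-4463303, -1)) = Mul(Add(231416, Mul(I, Pow(2374786, Rational(1, 2)))), Rational(-1, 4463303)) = Add(Rational(-231416, 4463303), Mul(Rational(-1, 4463303), I, Pow(2374786, Rational(1, 2))))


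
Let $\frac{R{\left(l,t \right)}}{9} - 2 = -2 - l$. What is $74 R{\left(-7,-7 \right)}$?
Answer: $4662$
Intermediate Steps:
$R{\left(l,t \right)} = - 9 l$ ($R{\left(l,t \right)} = 18 + 9 \left(-2 - l\right) = 18 - \left(18 + 9 l\right) = - 9 l$)
$74 R{\left(-7,-7 \right)} = 74 \left(\left(-9\right) \left(-7\right)\right) = 74 \cdot 63 = 4662$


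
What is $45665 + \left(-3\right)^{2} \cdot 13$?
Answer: $45782$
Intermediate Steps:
$45665 + \left(-3\right)^{2} \cdot 13 = 45665 + 9 \cdot 13 = 45665 + 117 = 45782$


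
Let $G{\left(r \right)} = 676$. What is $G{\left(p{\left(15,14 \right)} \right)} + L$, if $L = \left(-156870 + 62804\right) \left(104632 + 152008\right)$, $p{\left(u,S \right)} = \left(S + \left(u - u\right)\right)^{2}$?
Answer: $-24141097564$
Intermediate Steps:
$p{\left(u,S \right)} = S^{2}$ ($p{\left(u,S \right)} = \left(S + 0\right)^{2} = S^{2}$)
$L = -24141098240$ ($L = \left(-94066\right) 256640 = -24141098240$)
$G{\left(p{\left(15,14 \right)} \right)} + L = 676 - 24141098240 = -24141097564$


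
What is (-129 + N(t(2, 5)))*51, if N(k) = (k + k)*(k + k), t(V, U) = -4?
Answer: -3315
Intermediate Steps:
N(k) = 4*k² (N(k) = (2*k)*(2*k) = 4*k²)
(-129 + N(t(2, 5)))*51 = (-129 + 4*(-4)²)*51 = (-129 + 4*16)*51 = (-129 + 64)*51 = -65*51 = -3315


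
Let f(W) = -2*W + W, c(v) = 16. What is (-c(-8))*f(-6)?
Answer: -96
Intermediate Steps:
f(W) = -W
(-c(-8))*f(-6) = (-1*16)*(-1*(-6)) = -16*6 = -96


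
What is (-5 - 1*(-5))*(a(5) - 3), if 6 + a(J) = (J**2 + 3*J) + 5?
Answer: 0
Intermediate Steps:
a(J) = -1 + J**2 + 3*J (a(J) = -6 + ((J**2 + 3*J) + 5) = -6 + (5 + J**2 + 3*J) = -1 + J**2 + 3*J)
(-5 - 1*(-5))*(a(5) - 3) = (-5 - 1*(-5))*((-1 + 5**2 + 3*5) - 3) = (-5 + 5)*((-1 + 25 + 15) - 3) = 0*(39 - 3) = 0*36 = 0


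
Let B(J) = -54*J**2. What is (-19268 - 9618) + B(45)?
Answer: -138236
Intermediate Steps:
(-19268 - 9618) + B(45) = (-19268 - 9618) - 54*45**2 = -28886 - 54*2025 = -28886 - 109350 = -138236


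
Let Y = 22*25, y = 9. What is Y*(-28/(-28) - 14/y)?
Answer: -2750/9 ≈ -305.56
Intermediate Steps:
Y = 550
Y*(-28/(-28) - 14/y) = 550*(-28/(-28) - 14/9) = 550*(-28*(-1/28) - 14*1/9) = 550*(1 - 14/9) = 550*(-5/9) = -2750/9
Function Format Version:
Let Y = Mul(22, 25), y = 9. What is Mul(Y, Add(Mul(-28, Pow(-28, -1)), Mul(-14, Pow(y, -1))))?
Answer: Rational(-2750, 9) ≈ -305.56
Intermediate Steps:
Y = 550
Mul(Y, Add(Mul(-28, Pow(-28, -1)), Mul(-14, Pow(y, -1)))) = Mul(550, Add(Mul(-28, Pow(-28, -1)), Mul(-14, Pow(9, -1)))) = Mul(550, Add(Mul(-28, Rational(-1, 28)), Mul(-14, Rational(1, 9)))) = Mul(550, Add(1, Rational(-14, 9))) = Mul(550, Rational(-5, 9)) = Rational(-2750, 9)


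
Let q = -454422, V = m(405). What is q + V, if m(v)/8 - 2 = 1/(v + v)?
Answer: -184034426/405 ≈ -4.5441e+5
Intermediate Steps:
m(v) = 16 + 4/v (m(v) = 16 + 8/(v + v) = 16 + 8/((2*v)) = 16 + 8*(1/(2*v)) = 16 + 4/v)
V = 6484/405 (V = 16 + 4/405 = 6484/405 ≈ 16.010)
q + V = -454422 + 6484/405 = -184034426/405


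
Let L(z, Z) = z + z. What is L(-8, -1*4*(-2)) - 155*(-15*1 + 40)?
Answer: -3891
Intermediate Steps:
L(z, Z) = 2*z
L(-8, -1*4*(-2)) - 155*(-15*1 + 40) = 2*(-8) - 155*(-15*1 + 40) = -16 - 155*(-15 + 40) = -16 - 155*25 = -16 - 3875 = -3891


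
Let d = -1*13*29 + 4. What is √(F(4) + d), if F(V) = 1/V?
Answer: I*√1491/2 ≈ 19.307*I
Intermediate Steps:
d = -373 (d = -13*29 + 4 = -377 + 4 = -373)
√(F(4) + d) = √(1/4 - 373) = √(¼ - 373) = √(-1491/4) = I*√1491/2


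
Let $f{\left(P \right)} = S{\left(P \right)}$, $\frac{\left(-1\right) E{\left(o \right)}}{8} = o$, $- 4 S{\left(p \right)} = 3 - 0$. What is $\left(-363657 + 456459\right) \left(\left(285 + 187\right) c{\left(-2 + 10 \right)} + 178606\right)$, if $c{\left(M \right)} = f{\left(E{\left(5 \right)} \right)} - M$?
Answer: $16191721752$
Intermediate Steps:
$S{\left(p \right)} = - \frac{3}{4}$ ($S{\left(p \right)} = - \frac{3 - 0}{4} = - \frac{3 + 0}{4} = \left(- \frac{1}{4}\right) 3 = - \frac{3}{4}$)
$E{\left(o \right)} = - 8 o$
$f{\left(P \right)} = - \frac{3}{4}$
$c{\left(M \right)} = - \frac{3}{4} - M$
$\left(-363657 + 456459\right) \left(\left(285 + 187\right) c{\left(-2 + 10 \right)} + 178606\right) = \left(-363657 + 456459\right) \left(\left(285 + 187\right) \left(- \frac{3}{4} - \left(-2 + 10\right)\right) + 178606\right) = 92802 \left(472 \left(- \frac{3}{4} - 8\right) + 178606\right) = 92802 \left(472 \left(- \frac{35}{4}\right) + 178606\right) = 92802 \left(-4130 + 178606\right) = 92802 \cdot 174476 = 16191721752$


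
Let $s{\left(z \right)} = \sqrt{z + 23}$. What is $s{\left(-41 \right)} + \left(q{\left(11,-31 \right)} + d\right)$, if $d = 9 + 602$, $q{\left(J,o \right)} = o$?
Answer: $580 + 3 i \sqrt{2} \approx 580.0 + 4.2426 i$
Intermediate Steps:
$d = 611$
$s{\left(z \right)} = \sqrt{23 + z}$
$s{\left(-41 \right)} + \left(q{\left(11,-31 \right)} + d\right) = \sqrt{23 - 41} + \left(-31 + 611\right) = \sqrt{-18} + 580 = 3 i \sqrt{2} + 580 = 580 + 3 i \sqrt{2}$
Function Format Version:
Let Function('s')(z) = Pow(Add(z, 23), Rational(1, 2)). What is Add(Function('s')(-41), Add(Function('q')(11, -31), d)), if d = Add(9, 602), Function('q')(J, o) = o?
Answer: Add(580, Mul(3, I, Pow(2, Rational(1, 2)))) ≈ Add(580.00, Mul(4.2426, I))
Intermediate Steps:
d = 611
Function('s')(z) = Pow(Add(23, z), Rational(1, 2))
Add(Function('s')(-41), Add(Function('q')(11, -31), d)) = Add(Pow(Add(23, -41), Rational(1, 2)), Add(-31, 611)) = Add(Pow(-18, Rational(1, 2)), 580) = Add(Mul(3, I, Pow(2, Rational(1, 2))), 580) = Add(580, Mul(3, I, Pow(2, Rational(1, 2))))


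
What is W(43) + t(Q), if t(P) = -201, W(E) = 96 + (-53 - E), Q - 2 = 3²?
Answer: -201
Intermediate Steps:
Q = 11 (Q = 2 + 3² = 2 + 9 = 11)
W(E) = 43 - E
W(43) + t(Q) = (43 - 1*43) - 201 = (43 - 43) - 201 = 0 - 201 = -201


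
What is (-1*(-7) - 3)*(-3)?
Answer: -12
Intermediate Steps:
(-1*(-7) - 3)*(-3) = (7 - 3)*(-3) = 4*(-3) = -12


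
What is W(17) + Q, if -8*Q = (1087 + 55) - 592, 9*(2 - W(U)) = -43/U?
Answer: -40679/612 ≈ -66.469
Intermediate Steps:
W(U) = 2 + 43/(9*U) (W(U) = 2 - (-43)/(9*U) = 2 + 43/(9*U))
Q = -275/4 (Q = -((1087 + 55) - 592)/8 = -(1142 - 592)/8 = -⅛*550 = -275/4 ≈ -68.750)
W(17) + Q = (2 + (43/9)/17) - 275/4 = (2 + (43/9)*(1/17)) - 275/4 = (2 + 43/153) - 275/4 = 349/153 - 275/4 = -40679/612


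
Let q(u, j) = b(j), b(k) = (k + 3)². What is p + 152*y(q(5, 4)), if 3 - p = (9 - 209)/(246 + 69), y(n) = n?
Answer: 469453/63 ≈ 7451.6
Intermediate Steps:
b(k) = (3 + k)²
q(u, j) = (3 + j)²
p = 229/63 (p = 3 - (9 - 209)/(246 + 69) = 3 - (-200)/315 = 3 - 1*(-40/63) = 3 + 40/63 = 229/63 ≈ 3.6349)
p + 152*y(q(5, 4)) = 229/63 + 152*(3 + 4)² = 229/63 + 152*7² = 229/63 + 152*49 = 229/63 + 7448 = 469453/63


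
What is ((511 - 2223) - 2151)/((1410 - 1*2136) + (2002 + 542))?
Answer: -3863/1818 ≈ -2.1249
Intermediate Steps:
((511 - 2223) - 2151)/((1410 - 1*2136) + (2002 + 542)) = (-1712 - 2151)/((1410 - 2136) + 2544) = -3863/(-726 + 2544) = -3863/1818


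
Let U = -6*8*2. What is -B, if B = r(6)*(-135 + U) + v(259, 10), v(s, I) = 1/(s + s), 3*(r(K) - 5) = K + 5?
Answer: 1037035/518 ≈ 2002.0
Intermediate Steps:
r(K) = 20/3 + K/3 (r(K) = 5 + (K + 5)/3 = 5 + (5 + K)/3 = 5 + (5/3 + K/3) = 20/3 + K/3)
U = -96 (U = -48*2 = -96)
v(s, I) = 1/(2*s)
B = -1037035/518 (B = (20/3 + (⅓)*6)*(-135 - 96) + (½)/259 = (20/3 + 2)*(-231) + (½)*(1/259) = (26/3)*(-231) + 1/518 = -2002 + 1/518 = -1037035/518 ≈ -2002.0)
-B = -1*(-1037035/518) = 1037035/518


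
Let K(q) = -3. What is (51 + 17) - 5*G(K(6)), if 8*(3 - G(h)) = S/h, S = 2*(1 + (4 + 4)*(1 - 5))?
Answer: 791/12 ≈ 65.917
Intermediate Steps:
S = -62 (S = 2*(1 + 8*(-4)) = 2*(1 - 32) = 2*(-31) = -62)
G(h) = 3 + 31/(4*h) (G(h) = 3 - (-31)/(4*h) = 3 + 31/(4*h))
(51 + 17) - 5*G(K(6)) = (51 + 17) - 5*(3 + (31/4)/(-3)) = 68 - 5*(3 + (31/4)*(-⅓)) = 68 - 5*(3 - 31/12) = 68 - 5*5/12 = 68 - 25/12 = 791/12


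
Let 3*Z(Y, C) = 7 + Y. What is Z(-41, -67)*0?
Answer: 0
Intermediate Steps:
Z(Y, C) = 7/3 + Y/3 (Z(Y, C) = (7 + Y)/3 = 7/3 + Y/3)
Z(-41, -67)*0 = (7/3 + (1/3)*(-41))*0 = (7/3 - 41/3)*0 = -34/3*0 = 0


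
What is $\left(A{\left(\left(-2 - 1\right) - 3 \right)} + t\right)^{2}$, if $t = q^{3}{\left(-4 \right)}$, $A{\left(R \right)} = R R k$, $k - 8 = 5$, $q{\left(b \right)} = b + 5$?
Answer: $219961$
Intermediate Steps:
$q{\left(b \right)} = 5 + b$
$k = 13$ ($k = 8 + 5 = 13$)
$A{\left(R \right)} = 13 R^{2}$ ($A{\left(R \right)} = R R 13 = R^{2} \cdot 13 = 13 R^{2}$)
$t = 1$ ($t = \left(5 - 4\right)^{3} = 1^{3} = 1$)
$\left(A{\left(\left(-2 - 1\right) - 3 \right)} + t\right)^{2} = \left(13 \left(\left(-2 - 1\right) - 3\right)^{2} + 1\right)^{2} = \left(13 \left(-3 - 3\right)^{2} + 1\right)^{2} = \left(13 \left(-6\right)^{2} + 1\right)^{2} = \left(13 \cdot 36 + 1\right)^{2} = \left(468 + 1\right)^{2} = 469^{2} = 219961$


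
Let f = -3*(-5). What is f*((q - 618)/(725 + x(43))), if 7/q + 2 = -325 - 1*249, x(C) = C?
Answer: -1779875/147456 ≈ -12.071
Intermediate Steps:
q = -7/576 (q = 7/(-2 + (-325 - 1*249)) = 7/(-2 + (-325 - 249)) = 7/(-2 - 574) = 7/(-576) = 7*(-1/576) = -7/576 ≈ -0.012153)
f = 15
f*((q - 618)/(725 + x(43))) = 15*((-7/576 - 618)/(725 + 43)) = 15*(-355975/576/768) = 15*(-355975/576*1/768) = 15*(-355975/442368) = -1779875/147456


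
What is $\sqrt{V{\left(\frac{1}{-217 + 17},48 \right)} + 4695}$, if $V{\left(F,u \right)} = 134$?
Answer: $\sqrt{4829} \approx 69.491$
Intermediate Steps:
$\sqrt{V{\left(\frac{1}{-217 + 17},48 \right)} + 4695} = \sqrt{134 + 4695} = \sqrt{4829}$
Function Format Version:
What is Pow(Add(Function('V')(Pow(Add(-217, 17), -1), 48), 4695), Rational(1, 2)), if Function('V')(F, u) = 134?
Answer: Pow(4829, Rational(1, 2)) ≈ 69.491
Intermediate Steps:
Pow(Add(Function('V')(Pow(Add(-217, 17), -1), 48), 4695), Rational(1, 2)) = Pow(Add(134, 4695), Rational(1, 2)) = Pow(4829, Rational(1, 2))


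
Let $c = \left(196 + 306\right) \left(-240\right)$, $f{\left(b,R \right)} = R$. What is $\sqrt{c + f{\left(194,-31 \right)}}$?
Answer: $i \sqrt{120511} \approx 347.15 i$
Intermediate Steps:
$c = -120480$ ($c = 502 \left(-240\right) = -120480$)
$\sqrt{c + f{\left(194,-31 \right)}} = \sqrt{-120480 - 31} = \sqrt{-120511} = i \sqrt{120511}$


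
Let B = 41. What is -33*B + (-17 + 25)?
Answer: -1345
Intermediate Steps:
-33*B + (-17 + 25) = -33*41 + (-17 + 25) = -1353 + 8 = -1345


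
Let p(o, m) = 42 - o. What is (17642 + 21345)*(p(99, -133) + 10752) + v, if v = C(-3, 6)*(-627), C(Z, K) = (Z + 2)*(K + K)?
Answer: 416973489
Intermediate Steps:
C(Z, K) = 2*K*(2 + Z) (C(Z, K) = (2 + Z)*(2*K) = 2*K*(2 + Z))
v = 7524 (v = (2*6*(2 - 3))*(-627) = (2*6*(-1))*(-627) = -12*(-627) = 7524)
(17642 + 21345)*(p(99, -133) + 10752) + v = (17642 + 21345)*((42 - 1*99) + 10752) + 7524 = 38987*((42 - 99) + 10752) + 7524 = 38987*(-57 + 10752) + 7524 = 38987*10695 + 7524 = 416965965 + 7524 = 416973489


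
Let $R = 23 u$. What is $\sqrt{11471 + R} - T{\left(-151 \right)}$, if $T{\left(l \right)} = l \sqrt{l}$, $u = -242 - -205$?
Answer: $6 \sqrt{295} + 151 i \sqrt{151} \approx 103.05 + 1855.5 i$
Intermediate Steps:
$u = -37$ ($u = -242 + 205 = -37$)
$R = -851$ ($R = 23 \left(-37\right) = -851$)
$T{\left(l \right)} = l^{\frac{3}{2}}$
$\sqrt{11471 + R} - T{\left(-151 \right)} = \sqrt{11471 - 851} - \left(-151\right)^{\frac{3}{2}} = \sqrt{10620} - - 151 i \sqrt{151} = 6 \sqrt{295} + 151 i \sqrt{151}$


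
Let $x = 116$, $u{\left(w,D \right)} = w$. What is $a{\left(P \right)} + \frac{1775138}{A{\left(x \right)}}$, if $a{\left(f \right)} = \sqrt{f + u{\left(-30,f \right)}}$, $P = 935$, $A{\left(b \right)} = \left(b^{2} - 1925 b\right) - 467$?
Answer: $- \frac{1775138}{210311} + \sqrt{905} \approx 21.643$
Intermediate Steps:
$A{\left(b \right)} = -467 + b^{2} - 1925 b$
$a{\left(f \right)} = \sqrt{-30 + f}$ ($a{\left(f \right)} = \sqrt{f - 30} = \sqrt{-30 + f}$)
$a{\left(P \right)} + \frac{1775138}{A{\left(x \right)}} = \sqrt{-30 + 935} + \frac{1775138}{-467 + 116^{2} - 223300} = \sqrt{905} + \frac{1775138}{-467 + 13456 - 223300} = \sqrt{905} + \frac{1775138}{-210311} = \sqrt{905} + 1775138 \left(- \frac{1}{210311}\right) = \sqrt{905} - \frac{1775138}{210311} = - \frac{1775138}{210311} + \sqrt{905}$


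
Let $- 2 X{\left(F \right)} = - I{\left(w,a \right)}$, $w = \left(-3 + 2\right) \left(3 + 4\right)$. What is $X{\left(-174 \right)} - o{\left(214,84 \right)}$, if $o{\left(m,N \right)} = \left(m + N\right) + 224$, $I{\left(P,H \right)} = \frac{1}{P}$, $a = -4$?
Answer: $- \frac{7309}{14} \approx -522.07$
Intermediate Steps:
$w = -7$ ($w = \left(-1\right) 7 = -7$)
$o{\left(m,N \right)} = 224 + N + m$ ($o{\left(m,N \right)} = \left(N + m\right) + 224 = 224 + N + m$)
$X{\left(F \right)} = - \frac{1}{14}$ ($X{\left(F \right)} = - \frac{\left(-1\right) \frac{1}{-7}}{2} = - \frac{\left(-1\right) \left(- \frac{1}{7}\right)}{2} = \left(- \frac{1}{2}\right) \frac{1}{7} = - \frac{1}{14}$)
$X{\left(-174 \right)} - o{\left(214,84 \right)} = - \frac{1}{14} - \left(224 + 84 + 214\right) = - \frac{1}{14} - 522 = - \frac{7309}{14}$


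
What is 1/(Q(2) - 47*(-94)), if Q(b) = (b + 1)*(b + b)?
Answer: 1/4430 ≈ 0.00022573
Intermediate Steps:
Q(b) = 2*b*(1 + b) (Q(b) = (1 + b)*(2*b) = 2*b*(1 + b))
1/(Q(2) - 47*(-94)) = 1/(2*2*(1 + 2) - 47*(-94)) = 1/(2*2*3 + 4418) = 1/(12 + 4418) = 1/4430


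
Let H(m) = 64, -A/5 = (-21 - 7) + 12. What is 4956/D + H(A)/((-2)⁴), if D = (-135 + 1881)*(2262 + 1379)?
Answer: 4238950/1059531 ≈ 4.0008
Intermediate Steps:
D = 6357186 (D = 1746*3641 = 6357186)
A = 80 (A = -5*((-21 - 7) + 12) = -5*(-28 + 12) = -5*(-16) = 80)
4956/D + H(A)/((-2)⁴) = 4956/6357186 + 64/((-2)⁴) = 4956*(1/6357186) + 64/16 = 826/1059531 + 64*(1/16) = 826/1059531 + 4 = 4238950/1059531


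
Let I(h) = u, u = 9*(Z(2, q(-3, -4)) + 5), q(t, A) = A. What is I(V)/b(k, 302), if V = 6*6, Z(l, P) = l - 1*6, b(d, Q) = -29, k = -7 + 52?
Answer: -9/29 ≈ -0.31034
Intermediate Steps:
k = 45
Z(l, P) = -6 + l (Z(l, P) = l - 6 = -6 + l)
V = 36
u = 9 (u = 9*((-6 + 2) + 5) = 9*(-4 + 5) = 9*1 = 9)
I(h) = 9
I(V)/b(k, 302) = 9/(-29) = 9*(-1/29) = -9/29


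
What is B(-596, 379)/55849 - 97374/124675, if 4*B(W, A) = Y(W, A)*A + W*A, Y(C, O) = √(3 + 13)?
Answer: -12431510626/6962974075 ≈ -1.7854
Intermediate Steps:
Y(C, O) = 4 (Y(C, O) = √16 = 4)
B(W, A) = A + A*W/4 (B(W, A) = (4*A + W*A)/4 = (4*A + A*W)/4 = A + A*W/4)
B(-596, 379)/55849 - 97374/124675 = ((¼)*379*(4 - 596))/55849 - 97374/124675 = ((¼)*379*(-592))*(1/55849) - 97374*1/124675 = -56092*1/55849 - 97374/124675 = -56092/55849 - 97374/124675 = -12431510626/6962974075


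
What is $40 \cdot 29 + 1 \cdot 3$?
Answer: $1163$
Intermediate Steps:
$40 \cdot 29 + 1 \cdot 3 = 1160 + 3 = 1163$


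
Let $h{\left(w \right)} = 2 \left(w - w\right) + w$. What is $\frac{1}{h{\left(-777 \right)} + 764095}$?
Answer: $\frac{1}{763318} \approx 1.3101 \cdot 10^{-6}$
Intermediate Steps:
$h{\left(w \right)} = w$ ($h{\left(w \right)} = 2 \cdot 0 + w = 0 + w = w$)
$\frac{1}{h{\left(-777 \right)} + 764095} = \frac{1}{-777 + 764095} = \frac{1}{763318}$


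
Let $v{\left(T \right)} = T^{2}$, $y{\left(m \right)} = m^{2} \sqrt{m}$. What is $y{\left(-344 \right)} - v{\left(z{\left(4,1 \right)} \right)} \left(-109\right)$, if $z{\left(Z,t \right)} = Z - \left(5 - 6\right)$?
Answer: $2725 + 236672 i \sqrt{86} \approx 2725.0 + 2.1948 \cdot 10^{6} i$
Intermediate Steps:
$z{\left(Z,t \right)} = 1 + Z$ ($z{\left(Z,t \right)} = Z - \left(5 - 6\right) = Z - -1 = Z + 1 = 1 + Z$)
$y{\left(m \right)} = m^{\frac{5}{2}}$
$y{\left(-344 \right)} - v{\left(z{\left(4,1 \right)} \right)} \left(-109\right) = \left(-344\right)^{\frac{5}{2}} - \left(1 + 4\right)^{2} \left(-109\right) = 236672 i \sqrt{86} - 5^{2} \left(-109\right) = 236672 i \sqrt{86} - 25 \left(-109\right) = 236672 i \sqrt{86} - -2725 = 236672 i \sqrt{86} + 2725 = 2725 + 236672 i \sqrt{86}$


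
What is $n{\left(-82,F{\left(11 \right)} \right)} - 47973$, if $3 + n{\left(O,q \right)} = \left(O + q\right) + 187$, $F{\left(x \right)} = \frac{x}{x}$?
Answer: $-47870$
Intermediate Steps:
$F{\left(x \right)} = 1$
$n{\left(O,q \right)} = 184 + O + q$ ($n{\left(O,q \right)} = -3 + \left(\left(O + q\right) + 187\right) = -3 + \left(187 + O + q\right) = 184 + O + q$)
$n{\left(-82,F{\left(11 \right)} \right)} - 47973 = \left(184 - 82 + 1\right) - 47973 = 103 - 47973 = -47870$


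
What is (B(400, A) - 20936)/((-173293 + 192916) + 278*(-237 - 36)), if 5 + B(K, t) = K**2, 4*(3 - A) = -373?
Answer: -46353/18757 ≈ -2.4712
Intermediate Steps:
A = 385/4 (A = 3 - 1/4*(-373) = 3 + 373/4 = 385/4 ≈ 96.250)
B(K, t) = -5 + K**2
(B(400, A) - 20936)/((-173293 + 192916) + 278*(-237 - 36)) = ((-5 + 400**2) - 20936)/((-173293 + 192916) + 278*(-237 - 36)) = ((-5 + 160000) - 20936)/(19623 + 278*(-273)) = (159995 - 20936)/(19623 - 75894) = 139059/(-56271) = 139059*(-1/56271) = -46353/18757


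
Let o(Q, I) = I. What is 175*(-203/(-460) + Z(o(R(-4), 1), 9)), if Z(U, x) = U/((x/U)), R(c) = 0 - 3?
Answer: 80045/828 ≈ 96.673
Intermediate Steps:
R(c) = -3
Z(U, x) = U**2/x (Z(U, x) = U*(U/x) = U**2/x)
175*(-203/(-460) + Z(o(R(-4), 1), 9)) = 175*(-203/(-460) + 1**2/9) = 175*(-203*(-1/460) + 1*(1/9)) = 175*(203/460 + 1/9) = 175*(2287/4140) = 80045/828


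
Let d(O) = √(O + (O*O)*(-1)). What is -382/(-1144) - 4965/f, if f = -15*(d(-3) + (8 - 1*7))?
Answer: 1135/44 - 662*I*√3/13 ≈ 25.795 - 88.201*I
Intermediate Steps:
d(O) = √(O - O²) (d(O) = √(O + O²*(-1)) = √(O - O²))
f = -15 - 30*I*√3 (f = -15*(√(-3*(1 - 1*(-3))) + (8 - 1*7)) = -15*(√(-3*(1 + 3)) + (8 - 7)) = -15*(√(-3*4) + 1) = -15*(√(-12) + 1) = -15*(2*I*√3 + 1) = -15*(1 + 2*I*√3) = -15 - 30*I*√3 ≈ -15.0 - 51.962*I)
-382/(-1144) - 4965/f = -382/(-1144) - 4965/(-15 - 30*I*√3) = -382*(-1/1144) - 4965/(-15 - 30*I*√3) = 191/572 - 4965/(-15 - 30*I*√3)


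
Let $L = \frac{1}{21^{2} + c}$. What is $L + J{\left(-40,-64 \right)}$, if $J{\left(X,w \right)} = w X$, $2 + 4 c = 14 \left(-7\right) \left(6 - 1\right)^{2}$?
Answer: $\frac{440319}{172} \approx 2560.0$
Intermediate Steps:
$c = -613$ ($c = - \frac{1}{2} + \frac{14 \left(-7\right) \left(6 - 1\right)^{2}}{4} = - \frac{1}{2} + \frac{\left(-98\right) 5^{2}}{4} = - \frac{1}{2} + \frac{\left(-98\right) 25}{4} = - \frac{1}{2} + \frac{1}{4} \left(-2450\right) = - \frac{1}{2} - \frac{1225}{2} = -613$)
$J{\left(X,w \right)} = X w$
$L = - \frac{1}{172}$ ($L = \frac{1}{21^{2} - 613} = \frac{1}{441 - 613} = \frac{1}{-172} = - \frac{1}{172} \approx -0.005814$)
$L + J{\left(-40,-64 \right)} = - \frac{1}{172} - -2560 = - \frac{1}{172} + 2560 = \frac{440319}{172}$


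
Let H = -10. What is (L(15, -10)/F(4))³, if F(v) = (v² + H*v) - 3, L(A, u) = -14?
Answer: 2744/19683 ≈ 0.13941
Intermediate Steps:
F(v) = -3 + v² - 10*v (F(v) = (v² - 10*v) - 3 = -3 + v² - 10*v)
(L(15, -10)/F(4))³ = (-14/(-3 + 4² - 10*4))³ = (-14/(-3 + 16 - 40))³ = (-14/(-27))³ = (-14*(-1/27))³ = (14/27)³ = 2744/19683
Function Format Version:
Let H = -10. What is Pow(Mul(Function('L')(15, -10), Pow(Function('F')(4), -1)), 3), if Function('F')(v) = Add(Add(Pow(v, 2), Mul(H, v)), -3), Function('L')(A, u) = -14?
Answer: Rational(2744, 19683) ≈ 0.13941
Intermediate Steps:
Function('F')(v) = Add(-3, Pow(v, 2), Mul(-10, v)) (Function('F')(v) = Add(Add(Pow(v, 2), Mul(-10, v)), -3) = Add(-3, Pow(v, 2), Mul(-10, v)))
Pow(Mul(Function('L')(15, -10), Pow(Function('F')(4), -1)), 3) = Pow(Mul(-14, Pow(Add(-3, Pow(4, 2), Mul(-10, 4)), -1)), 3) = Pow(Mul(-14, Pow(Add(-3, 16, -40), -1)), 3) = Pow(Mul(-14, Pow(-27, -1)), 3) = Pow(Mul(-14, Rational(-1, 27)), 3) = Pow(Rational(14, 27), 3) = Rational(2744, 19683)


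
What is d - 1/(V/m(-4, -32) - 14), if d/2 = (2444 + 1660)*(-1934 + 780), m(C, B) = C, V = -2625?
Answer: -24333650212/2569 ≈ -9.4720e+6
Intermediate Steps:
d = -9472032 (d = 2*((2444 + 1660)*(-1934 + 780)) = 2*(4104*(-1154)) = 2*(-4736016) = -9472032)
d - 1/(V/m(-4, -32) - 14) = -9472032 - 1/(-2625/(-4) - 14) = -9472032 - 1/(-2625*(-1/4) - 14) = -9472032 - 1/(2625/4 - 14) = -9472032 - 1/2569/4 = -9472032 - 1*4/2569 = -9472032 - 4/2569 = -24333650212/2569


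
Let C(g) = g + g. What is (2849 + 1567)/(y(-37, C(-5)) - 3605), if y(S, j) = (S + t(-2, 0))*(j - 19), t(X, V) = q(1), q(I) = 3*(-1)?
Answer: -1472/815 ≈ -1.8061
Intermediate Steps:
q(I) = -3
C(g) = 2*g
t(X, V) = -3
y(S, j) = (-19 + j)*(-3 + S) (y(S, j) = (S - 3)*(j - 19) = (-3 + S)*(-19 + j) = (-19 + j)*(-3 + S))
(2849 + 1567)/(y(-37, C(-5)) - 3605) = (2849 + 1567)/((57 - 19*(-37) - 6*(-5) - 74*(-5)) - 3605) = 4416/((57 + 703 - 3*(-10) - 37*(-10)) - 3605) = 4416/((57 + 703 + 30 + 370) - 3605) = 4416/(1160 - 3605) = 4416/(-2445) = 4416*(-1/2445) = -1472/815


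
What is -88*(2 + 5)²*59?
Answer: -254408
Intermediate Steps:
-88*(2 + 5)²*59 = -88*7²*59 = -88*49*59 = -4312*59 = -254408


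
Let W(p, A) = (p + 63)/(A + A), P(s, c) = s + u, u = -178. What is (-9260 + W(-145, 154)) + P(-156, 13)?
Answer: -1477517/154 ≈ -9594.3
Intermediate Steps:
P(s, c) = -178 + s (P(s, c) = s - 178 = -178 + s)
W(p, A) = (63 + p)/(2*A) (W(p, A) = (63 + p)/((2*A)) = (63 + p)*(1/(2*A)) = (63 + p)/(2*A))
(-9260 + W(-145, 154)) + P(-156, 13) = (-9260 + (½)*(63 - 145)/154) + (-178 - 156) = (-9260 + (½)*(1/154)*(-82)) - 334 = (-9260 - 41/154) - 334 = -1426081/154 - 334 = -1477517/154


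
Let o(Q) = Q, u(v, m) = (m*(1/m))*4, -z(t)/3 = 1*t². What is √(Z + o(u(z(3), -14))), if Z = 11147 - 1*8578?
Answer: √2573 ≈ 50.725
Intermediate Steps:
z(t) = -3*t²
u(v, m) = 4 (u(v, m) = (m/m)*4 = 1*4 = 4)
Z = 2569 (Z = 11147 - 8578 = 2569)
√(Z + o(u(z(3), -14))) = √(2569 + 4) = √2573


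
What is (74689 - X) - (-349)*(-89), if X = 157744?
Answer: -114116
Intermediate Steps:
(74689 - X) - (-349)*(-89) = (74689 - 1*157744) - (-349)*(-89) = (74689 - 157744) - 1*31061 = -83055 - 31061 = -114116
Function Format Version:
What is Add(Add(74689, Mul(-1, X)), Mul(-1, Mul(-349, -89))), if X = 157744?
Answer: -114116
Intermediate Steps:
Add(Add(74689, Mul(-1, X)), Mul(-1, Mul(-349, -89))) = Add(Add(74689, Mul(-1, 157744)), Mul(-1, Mul(-349, -89))) = Add(Add(74689, -157744), Mul(-1, 31061)) = Add(-83055, -31061) = -114116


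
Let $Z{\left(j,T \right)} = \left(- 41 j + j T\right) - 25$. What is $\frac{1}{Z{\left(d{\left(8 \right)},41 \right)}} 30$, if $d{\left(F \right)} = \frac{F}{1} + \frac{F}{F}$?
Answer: $- \frac{6}{5} \approx -1.2$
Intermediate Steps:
$d{\left(F \right)} = 1 + F$ ($d{\left(F \right)} = F 1 + 1 = F + 1 = 1 + F$)
$Z{\left(j,T \right)} = -25 - 41 j + T j$ ($Z{\left(j,T \right)} = \left(- 41 j + T j\right) - 25 = -25 - 41 j + T j$)
$\frac{1}{Z{\left(d{\left(8 \right)},41 \right)}} 30 = \frac{1}{-25 - 41 \left(1 + 8\right) + 41 \left(1 + 8\right)} 30 = \frac{1}{-25 - 369 + 41 \cdot 9} \cdot 30 = \frac{1}{-25 - 369 + 369} \cdot 30 = \frac{1}{-25} \cdot 30 = \left(- \frac{1}{25}\right) 30 = - \frac{6}{5}$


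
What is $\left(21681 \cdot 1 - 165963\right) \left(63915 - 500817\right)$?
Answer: $63037094364$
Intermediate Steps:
$\left(21681 \cdot 1 - 165963\right) \left(63915 - 500817\right) = \left(21681 - 165963\right) \left(-436902\right) = \left(-144282\right) \left(-436902\right) = 63037094364$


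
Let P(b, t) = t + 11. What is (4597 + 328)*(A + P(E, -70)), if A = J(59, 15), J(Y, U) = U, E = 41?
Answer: -216700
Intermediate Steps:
P(b, t) = 11 + t
A = 15
(4597 + 328)*(A + P(E, -70)) = (4597 + 328)*(15 + (11 - 70)) = 4925*(15 - 59) = 4925*(-44) = -216700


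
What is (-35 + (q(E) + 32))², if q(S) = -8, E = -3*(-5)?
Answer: 121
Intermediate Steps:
E = 15
(-35 + (q(E) + 32))² = (-35 + (-8 + 32))² = (-35 + 24)² = (-11)² = 121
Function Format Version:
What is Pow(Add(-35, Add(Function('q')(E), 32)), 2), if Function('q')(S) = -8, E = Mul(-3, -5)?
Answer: 121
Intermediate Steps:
E = 15
Pow(Add(-35, Add(Function('q')(E), 32)), 2) = Pow(Add(-35, Add(-8, 32)), 2) = Pow(Add(-35, 24), 2) = Pow(-11, 2) = 121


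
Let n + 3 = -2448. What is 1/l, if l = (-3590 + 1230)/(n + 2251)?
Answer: 5/59 ≈ 0.084746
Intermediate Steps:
n = -2451 (n = -3 - 2448 = -2451)
l = 59/5 (l = (-3590 + 1230)/(-2451 + 2251) = -2360/(-200) = -2360*(-1/200) = 59/5 ≈ 11.800)
1/l = 1/(59/5) = 5/59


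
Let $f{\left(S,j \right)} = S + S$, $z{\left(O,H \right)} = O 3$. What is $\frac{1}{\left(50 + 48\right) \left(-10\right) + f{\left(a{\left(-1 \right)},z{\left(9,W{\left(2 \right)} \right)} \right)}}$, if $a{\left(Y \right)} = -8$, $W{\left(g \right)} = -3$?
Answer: $- \frac{1}{996} \approx -0.001004$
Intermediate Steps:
$z{\left(O,H \right)} = 3 O$
$f{\left(S,j \right)} = 2 S$
$\frac{1}{\left(50 + 48\right) \left(-10\right) + f{\left(a{\left(-1 \right)},z{\left(9,W{\left(2 \right)} \right)} \right)}} = \frac{1}{\left(50 + 48\right) \left(-10\right) + 2 \left(-8\right)} = \frac{1}{98 \left(-10\right) - 16} = \frac{1}{-980 - 16} = \frac{1}{-996} = - \frac{1}{996}$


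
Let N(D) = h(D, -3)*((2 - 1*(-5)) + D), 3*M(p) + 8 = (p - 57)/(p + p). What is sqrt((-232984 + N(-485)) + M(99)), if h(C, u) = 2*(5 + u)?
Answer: I*sqrt(255804571)/33 ≈ 484.66*I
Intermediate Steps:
h(C, u) = 10 + 2*u
M(p) = -8/3 + (-57 + p)/(6*p) (M(p) = -8/3 + ((p - 57)/(p + p))/3 = -8/3 + ((-57 + p)/((2*p)))/3 = -8/3 + ((-57 + p)*(1/(2*p)))/3 = -8/3 + ((-57 + p)/(2*p))/3 = -8/3 + (-57 + p)/(6*p))
N(D) = 28 + 4*D (N(D) = (10 + 2*(-3))*((2 - 1*(-5)) + D) = (10 - 6)*((2 + 5) + D) = 4*(7 + D) = 28 + 4*D)
sqrt((-232984 + N(-485)) + M(99)) = sqrt((-232984 + (28 + 4*(-485))) + (1/2)*(-19 - 5*99)/99) = sqrt((-232984 + (28 - 1940)) + (1/2)*(1/99)*(-19 - 495)) = sqrt((-232984 - 1912) + (1/2)*(1/99)*(-514)) = sqrt(-234896 - 257/99) = sqrt(-23254961/99) = I*sqrt(255804571)/33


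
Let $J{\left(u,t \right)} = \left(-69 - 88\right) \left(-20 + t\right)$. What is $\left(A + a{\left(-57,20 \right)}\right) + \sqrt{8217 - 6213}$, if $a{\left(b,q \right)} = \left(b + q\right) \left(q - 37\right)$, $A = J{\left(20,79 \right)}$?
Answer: $-8634 + 2 \sqrt{501} \approx -8589.2$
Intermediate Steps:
$J{\left(u,t \right)} = 3140 - 157 t$ ($J{\left(u,t \right)} = - 157 \left(-20 + t\right) = 3140 - 157 t$)
$A = -9263$ ($A = 3140 - 12403 = -9263$)
$a{\left(b,q \right)} = \left(-37 + q\right) \left(b + q\right)$ ($a{\left(b,q \right)} = \left(b + q\right) \left(-37 + q\right) = \left(-37 + q\right) \left(b + q\right)$)
$\left(A + a{\left(-57,20 \right)}\right) + \sqrt{8217 - 6213} = \left(-9263 - \left(-229 - 400\right)\right) + \sqrt{8217 - 6213} = \left(-9263 + \left(400 + 2109 - 740 - 1140\right)\right) + \sqrt{2004} = \left(-9263 + 629\right) + 2 \sqrt{501} = -8634 + 2 \sqrt{501}$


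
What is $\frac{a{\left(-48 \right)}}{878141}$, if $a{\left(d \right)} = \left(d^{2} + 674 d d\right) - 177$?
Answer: $\frac{1555023}{878141} \approx 1.7708$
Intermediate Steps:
$a{\left(d \right)} = -177 + 675 d^{2}$ ($a{\left(d \right)} = \left(d^{2} + 674 d^{2}\right) - 177 = 675 d^{2} - 177 = -177 + 675 d^{2}$)
$\frac{a{\left(-48 \right)}}{878141} = \frac{-177 + 675 \left(-48\right)^{2}}{878141} = \left(-177 + 675 \cdot 2304\right) \frac{1}{878141} = \left(-177 + 1555200\right) \frac{1}{878141} = 1555023 \cdot \frac{1}{878141} = \frac{1555023}{878141}$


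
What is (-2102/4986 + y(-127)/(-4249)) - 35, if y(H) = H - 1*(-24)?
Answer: -374955415/10592757 ≈ -35.397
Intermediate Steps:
y(H) = 24 + H (y(H) = H + 24 = 24 + H)
(-2102/4986 + y(-127)/(-4249)) - 35 = (-2102/4986 + (24 - 127)/(-4249)) - 35 = (-2102*1/4986 - 103*(-1/4249)) - 35 = (-1051/2493 + 103/4249) - 35 = -4208920/10592757 - 35 = -374955415/10592757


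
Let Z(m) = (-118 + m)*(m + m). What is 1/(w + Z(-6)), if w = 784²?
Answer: 1/616144 ≈ 1.6230e-6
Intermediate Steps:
Z(m) = 2*m*(-118 + m) (Z(m) = (-118 + m)*(2*m) = 2*m*(-118 + m))
w = 614656
1/(w + Z(-6)) = 1/(614656 + 2*(-6)*(-118 - 6)) = 1/(614656 + 2*(-6)*(-124)) = 1/(614656 + 1488) = 1/616144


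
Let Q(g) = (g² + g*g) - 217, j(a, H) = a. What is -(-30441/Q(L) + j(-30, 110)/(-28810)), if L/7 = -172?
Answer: 79003476/8352062215 ≈ 0.0094592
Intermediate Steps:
L = -1204 (L = 7*(-172) = -1204)
Q(g) = -217 + 2*g² (Q(g) = (g² + g²) - 217 = 2*g² - 217 = -217 + 2*g²)
-(-30441/Q(L) + j(-30, 110)/(-28810)) = -(-30441/(-217 + 2*(-1204)²) - 30/(-28810)) = -(-30441/(-217 + 2*1449616) - 30*(-1/28810)) = -(-30441/(-217 + 2899232) + 3/2881) = -(-30441/2899015 + 3/2881) = -1*(-79003476/8352062215) = 79003476/8352062215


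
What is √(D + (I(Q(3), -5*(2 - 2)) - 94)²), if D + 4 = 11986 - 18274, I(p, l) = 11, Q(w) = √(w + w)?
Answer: √597 ≈ 24.434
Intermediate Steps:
Q(w) = √2*√w (Q(w) = √(2*w) = √2*√w)
D = -6292 (D = -4 + (11986 - 18274) = -4 - 6288 = -6292)
√(D + (I(Q(3), -5*(2 - 2)) - 94)²) = √(-6292 + (11 - 94)²) = √(-6292 + (-83)²) = √(-6292 + 6889) = √597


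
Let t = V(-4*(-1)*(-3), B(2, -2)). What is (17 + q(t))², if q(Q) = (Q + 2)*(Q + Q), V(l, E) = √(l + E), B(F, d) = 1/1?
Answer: -151 - 40*I*√11 ≈ -151.0 - 132.67*I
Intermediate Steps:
B(F, d) = 1
V(l, E) = √(E + l)
t = I*√11 (t = √(1 - 4*(-1)*(-3)) = √(1 + 4*(-3)) = √(1 - 12) = √(-11) = I*√11 ≈ 3.3166*I)
q(Q) = 2*Q*(2 + Q) (q(Q) = (2 + Q)*(2*Q) = 2*Q*(2 + Q))
(17 + q(t))² = (17 + 2*(I*√11)*(2 + I*√11))² = (17 + 2*I*√11*(2 + I*√11))²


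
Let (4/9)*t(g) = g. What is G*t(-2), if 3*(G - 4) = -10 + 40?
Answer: -63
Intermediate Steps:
t(g) = 9*g/4
G = 14 (G = 4 + (-10 + 40)/3 = 4 + (⅓)*30 = 4 + 10 = 14)
G*t(-2) = 14*((9/4)*(-2)) = 14*(-9/2) = -63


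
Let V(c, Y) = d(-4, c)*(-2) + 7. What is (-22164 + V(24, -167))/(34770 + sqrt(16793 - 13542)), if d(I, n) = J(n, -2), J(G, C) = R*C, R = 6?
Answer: -769564410/1208949649 + 22133*sqrt(3251)/1208949649 ≈ -0.63551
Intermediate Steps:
J(G, C) = 6*C
d(I, n) = -12 (d(I, n) = 6*(-2) = -12)
V(c, Y) = 31 (V(c, Y) = -12*(-2) + 7 = 24 + 7 = 31)
(-22164 + V(24, -167))/(34770 + sqrt(16793 - 13542)) = (-22164 + 31)/(34770 + sqrt(16793 - 13542)) = -22133/(34770 + sqrt(3251))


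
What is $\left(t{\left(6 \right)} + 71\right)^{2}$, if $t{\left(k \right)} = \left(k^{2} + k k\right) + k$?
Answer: $22201$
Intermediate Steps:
$t{\left(k \right)} = k + 2 k^{2}$ ($t{\left(k \right)} = \left(k^{2} + k^{2}\right) + k = 2 k^{2} + k = k + 2 k^{2}$)
$\left(t{\left(6 \right)} + 71\right)^{2} = \left(6 \left(1 + 2 \cdot 6\right) + 71\right)^{2} = \left(6 \left(1 + 12\right) + 71\right)^{2} = \left(6 \cdot 13 + 71\right)^{2} = \left(78 + 71\right)^{2} = 149^{2} = 22201$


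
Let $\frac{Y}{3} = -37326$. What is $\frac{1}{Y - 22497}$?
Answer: $- \frac{1}{134475} \approx -7.4363 \cdot 10^{-6}$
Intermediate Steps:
$Y = -111978$ ($Y = 3 \left(-37326\right) = -111978$)
$\frac{1}{Y - 22497} = \frac{1}{-111978 - 22497} = \frac{1}{-134475} = - \frac{1}{134475}$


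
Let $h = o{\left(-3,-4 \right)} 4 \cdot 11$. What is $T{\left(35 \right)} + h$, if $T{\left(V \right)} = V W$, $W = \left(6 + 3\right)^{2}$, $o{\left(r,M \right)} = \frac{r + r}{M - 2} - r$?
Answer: $3011$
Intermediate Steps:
$o{\left(r,M \right)} = - r + \frac{2 r}{-2 + M}$ ($o{\left(r,M \right)} = \frac{2 r}{-2 + M} - r = - r + \frac{2 r}{-2 + M}$)
$W = 81$ ($W = 9^{2} = 81$)
$T{\left(V \right)} = 81 V$ ($T{\left(V \right)} = V 81 = 81 V$)
$h = 176$ ($h = - \frac{3 \left(4 - -4\right)}{-2 - 4} \cdot 4 \cdot 11 = - \frac{3 \left(4 + 4\right)}{-6} \cdot 4 \cdot 11 = \left(-3\right) \left(- \frac{1}{6}\right) 8 \cdot 4 \cdot 11 = 4 \cdot 4 \cdot 11 = 16 \cdot 11 = 176$)
$T{\left(35 \right)} + h = 81 \cdot 35 + 176 = 2835 + 176 = 3011$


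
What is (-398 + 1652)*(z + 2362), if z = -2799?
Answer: -547998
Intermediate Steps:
(-398 + 1652)*(z + 2362) = (-398 + 1652)*(-2799 + 2362) = 1254*(-437) = -547998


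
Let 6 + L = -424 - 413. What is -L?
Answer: 843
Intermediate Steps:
L = -843 (L = -6 + (-424 - 413) = -6 - 837 = -843)
-L = -1*(-843) = 843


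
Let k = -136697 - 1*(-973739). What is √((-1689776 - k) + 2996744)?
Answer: 3*√52214 ≈ 685.51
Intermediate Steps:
k = 837042 (k = -136697 + 973739 = 837042)
√((-1689776 - k) + 2996744) = √((-1689776 - 1*837042) + 2996744) = √((-1689776 - 837042) + 2996744) = √(-2526818 + 2996744) = √469926 = 3*√52214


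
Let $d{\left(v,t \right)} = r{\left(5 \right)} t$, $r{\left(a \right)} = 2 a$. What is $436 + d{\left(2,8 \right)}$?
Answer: $516$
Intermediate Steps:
$d{\left(v,t \right)} = 10 t$ ($d{\left(v,t \right)} = 2 \cdot 5 t = 10 t$)
$436 + d{\left(2,8 \right)} = 436 + 10 \cdot 8 = 436 + 80 = 516$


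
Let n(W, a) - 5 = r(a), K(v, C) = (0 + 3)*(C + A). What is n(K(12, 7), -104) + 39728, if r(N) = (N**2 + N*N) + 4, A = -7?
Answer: 61369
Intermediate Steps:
r(N) = 4 + 2*N**2 (r(N) = (N**2 + N**2) + 4 = 2*N**2 + 4 = 4 + 2*N**2)
K(v, C) = -21 + 3*C (K(v, C) = (0 + 3)*(C - 7) = 3*(-7 + C) = -21 + 3*C)
n(W, a) = 9 + 2*a**2 (n(W, a) = 5 + (4 + 2*a**2) = 9 + 2*a**2)
n(K(12, 7), -104) + 39728 = (9 + 2*(-104)**2) + 39728 = (9 + 2*10816) + 39728 = (9 + 21632) + 39728 = 21641 + 39728 = 61369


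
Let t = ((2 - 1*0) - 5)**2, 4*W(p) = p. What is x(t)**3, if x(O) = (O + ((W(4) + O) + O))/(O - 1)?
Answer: 343/8 ≈ 42.875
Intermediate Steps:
W(p) = p/4
t = 9 (t = ((2 + 0) - 5)**2 = (2 - 5)**2 = (-3)**2 = 9)
x(O) = (1 + 3*O)/(-1 + O) (x(O) = (O + (((1/4)*4 + O) + O))/(O - 1) = (O + ((1 + O) + O))/(-1 + O) = (O + (1 + 2*O))/(-1 + O) = (1 + 3*O)/(-1 + O))
x(t)**3 = ((1 + 3*9)/(-1 + 9))**3 = ((1 + 27)/8)**3 = ((1/8)*28)**3 = (7/2)**3 = 343/8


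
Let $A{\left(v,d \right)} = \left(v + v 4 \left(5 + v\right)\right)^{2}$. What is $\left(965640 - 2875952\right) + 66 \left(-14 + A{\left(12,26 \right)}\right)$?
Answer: $43337308$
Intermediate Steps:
$A{\left(v,d \right)} = \left(v + 4 v \left(5 + v\right)\right)^{2}$
$\left(965640 - 2875952\right) + 66 \left(-14 + A{\left(12,26 \right)}\right) = \left(965640 - 2875952\right) + 66 \left(-14 + 12^{2} \left(21 + 4 \cdot 12\right)^{2}\right) = -1910312 + 66 \left(-14 + 144 \left(21 + 48\right)^{2}\right) = -1910312 + 66 \left(-14 + 144 \cdot 69^{2}\right) = -1910312 + 66 \left(-14 + 144 \cdot 4761\right) = -1910312 + 66 \left(-14 + 685584\right) = -1910312 + 66 \cdot 685570 = -1910312 + 45247620 = 43337308$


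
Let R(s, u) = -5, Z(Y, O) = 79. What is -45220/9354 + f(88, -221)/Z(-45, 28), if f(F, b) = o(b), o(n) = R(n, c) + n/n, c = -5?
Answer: -1804898/369483 ≈ -4.8849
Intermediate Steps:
o(n) = -4 (o(n) = -5 + n/n = -5 + 1 = -4)
f(F, b) = -4
-45220/9354 + f(88, -221)/Z(-45, 28) = -45220/9354 - 4/79 = -45220*1/9354 - 4*1/79 = -22610/4677 - 4/79 = -1804898/369483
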